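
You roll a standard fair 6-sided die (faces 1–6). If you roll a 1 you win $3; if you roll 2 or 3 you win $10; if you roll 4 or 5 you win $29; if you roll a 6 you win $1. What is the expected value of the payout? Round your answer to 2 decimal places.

$13.67

E[payout] = (1/6)·1 + (1/6)·3 + (1/3)·10 + (1/3)·29 = 41/3
≈ $13.67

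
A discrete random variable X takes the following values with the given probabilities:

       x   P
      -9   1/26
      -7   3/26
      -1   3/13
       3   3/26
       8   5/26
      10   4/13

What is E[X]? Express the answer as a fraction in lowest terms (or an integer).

93/26

E[X] = (1/26)·(-9) + (3/26)·(-7) + (3/13)·(-1) + (3/26)·3 + (5/26)·8 + (4/13)·10
     = 93/26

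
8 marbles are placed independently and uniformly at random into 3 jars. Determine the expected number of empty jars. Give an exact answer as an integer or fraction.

Let Xⱼ=1 if jar j is empty. P(Xⱼ=1) = ((3-1)/3)^8 = 256/6561.
By linearity, E[#empty] = 3·256/6561 = 256/2187.

256/2187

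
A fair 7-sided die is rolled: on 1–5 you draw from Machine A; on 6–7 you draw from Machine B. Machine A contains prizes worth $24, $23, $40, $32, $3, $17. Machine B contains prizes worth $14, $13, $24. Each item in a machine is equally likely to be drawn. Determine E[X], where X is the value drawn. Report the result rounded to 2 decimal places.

$21.40

E[X | Machine A] = (24 + 23 + 40 + 32 + 3 + 17)/6 = 139/6
E[X | Machine B] = (14 + 13 + 24)/3 = 17
E[X] = (5/7)·139/6 + (2/7)·17 = 899/42 ≈ 21.40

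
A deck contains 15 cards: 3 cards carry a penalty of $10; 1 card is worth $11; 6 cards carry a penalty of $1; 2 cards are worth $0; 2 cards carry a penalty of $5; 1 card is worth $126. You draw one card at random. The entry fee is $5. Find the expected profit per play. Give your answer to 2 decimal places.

$1.07

E[payout] = (3/15)·(-10) + (1/15)·11 + (6/15)·(-1) + (2/15)·0 + (2/15)·(-5) + (1/15)·126 = 91/15
Expected profit = 91/15 − 5 = 16/15 ≈ $1.07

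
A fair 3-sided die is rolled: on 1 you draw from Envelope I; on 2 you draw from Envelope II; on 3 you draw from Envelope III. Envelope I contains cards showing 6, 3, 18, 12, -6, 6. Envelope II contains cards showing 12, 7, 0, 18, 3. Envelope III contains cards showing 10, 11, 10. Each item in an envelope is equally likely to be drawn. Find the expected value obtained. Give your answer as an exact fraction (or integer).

149/18

E[X | Envelope I] = (6 + 3 + 18 + 12 − 6 + 6)/6 = 13/2
E[X | Envelope II] = (12 + 7 + 0 + 18 + 3)/5 = 8
E[X | Envelope III] = (10 + 11 + 10)/3 = 31/3
E[X] = (1/3)·13/2 + (1/3)·8 + (1/3)·31/3 = 149/18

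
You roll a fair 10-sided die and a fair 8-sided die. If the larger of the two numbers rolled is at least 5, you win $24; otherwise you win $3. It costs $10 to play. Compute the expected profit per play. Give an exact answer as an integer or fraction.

49/5 dollars

E[payout] = (1/5)·3 + (4/5)·24 = 99/5
Expected profit = 99/5 − 10 = 49/5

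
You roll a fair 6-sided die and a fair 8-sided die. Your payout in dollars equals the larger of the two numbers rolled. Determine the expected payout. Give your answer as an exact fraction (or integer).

Distribution of the larger of the two numbers rolled: 1 w.p. 1/48, 2 w.p. 1/16, 3 w.p. 5/48, 4 w.p. 7/48, 5 w.p. 3/16, 6 w.p. 11/48, …
E[payout] = (1/48)·1 + (1/16)·2 + (5/48)·3 + (7/48)·4 + (3/16)·5 + (11/48)·6 + (1/8)·7 + (1/8)·8 = 251/48

251/48 dollars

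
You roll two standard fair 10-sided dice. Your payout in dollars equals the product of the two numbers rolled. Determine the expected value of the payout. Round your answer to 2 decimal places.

Distribution of the product of the two numbers rolled: 1 w.p. 1/100, 2 w.p. 1/50, 3 w.p. 1/50, 4 w.p. 3/100, 5 w.p. 1/50, 6 w.p. 1/25, …
E[payout] = (1/100)·1 + (1/50)·2 + (1/50)·3 + (3/100)·4 + (1/50)·5 + (1/25)·6 + (1/50)·7 + (1/25)·8 + (3/100)·9 + (1/25)·10 + (1/25)·12 + (1/50)·14 + (1/50)·15 + (3/100)·16 + (1/25)·18 + (1/25)·20 + (1/50)·21 + (1/25)·24 + (1/100)·25 + (1/50)·27 + (1/50)·28 + (1/25)·30 + (1/50)·32 + (1/50)·35 + (3/100)·36 + (1/25)·40 + (1/50)·42 + (1/50)·45 + (1/50)·48 + (1/100)·49 + (1/50)·50 + (1/50)·54 + (1/50)·56 + (1/50)·60 + (1/50)·63 + (1/100)·64 + (1/50)·70 + (1/50)·72 + (1/50)·80 + (1/100)·81 + (1/50)·90 + (1/100)·100 = 121/4
≈ $30.25

$30.25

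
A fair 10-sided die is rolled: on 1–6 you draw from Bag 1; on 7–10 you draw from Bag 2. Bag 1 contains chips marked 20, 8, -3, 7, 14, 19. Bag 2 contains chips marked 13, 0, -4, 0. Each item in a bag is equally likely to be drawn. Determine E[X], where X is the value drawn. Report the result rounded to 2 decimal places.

E[X | Bag 1] = (20 + 8 − 3 + 7 + 14 + 19)/6 = 65/6
E[X | Bag 2] = (13 + 0 − 4 + 0)/4 = 9/4
E[X] = (3/5)·65/6 + (2/5)·9/4 = 37/5 ≈ 7.40

7.40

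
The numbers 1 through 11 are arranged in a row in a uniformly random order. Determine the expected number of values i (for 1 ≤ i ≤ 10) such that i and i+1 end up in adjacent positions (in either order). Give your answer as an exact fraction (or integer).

For each i ∈ {1,…,10}, let Xᵢ = 1 if i and i+1 are adjacent. P(Xᵢ=1) = 2·(11−1)!/11! = 2/11.
By linearity, E[ΣXᵢ] = (10)·(2/11) = 20/11.

20/11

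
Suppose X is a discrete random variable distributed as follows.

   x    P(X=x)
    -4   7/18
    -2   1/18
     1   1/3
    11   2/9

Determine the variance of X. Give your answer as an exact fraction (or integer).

E[X] = (7/18)·(-4) + (1/18)·(-2) + (1/3)·1 + (2/9)·11 = 10/9
E[X²] = (7/18)·16 + (1/18)·4 + (1/3)·1 + (2/9)·121 = 101/3
Var(X) = 101/3 − (10/9)² = 2627/81

2627/81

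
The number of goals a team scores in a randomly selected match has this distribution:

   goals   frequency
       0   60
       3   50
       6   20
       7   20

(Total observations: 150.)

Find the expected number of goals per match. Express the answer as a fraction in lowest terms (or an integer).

Total = 150, so P(goals=0) = 60/150, etc.
E[X] = (2/5)·0 + (1/3)·3 + (2/15)·6 + (2/15)·7
     = 41/15

41/15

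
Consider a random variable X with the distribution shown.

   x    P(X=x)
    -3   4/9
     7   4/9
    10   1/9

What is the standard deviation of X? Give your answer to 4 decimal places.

E[X] = 26/9, E[X²] = 332/9
Var(X) = E[X²] − (E[X])² = 332/9 − 676/81 = 2312/81
SD(X) = √(2312/81) ≈ 5.3426

5.3426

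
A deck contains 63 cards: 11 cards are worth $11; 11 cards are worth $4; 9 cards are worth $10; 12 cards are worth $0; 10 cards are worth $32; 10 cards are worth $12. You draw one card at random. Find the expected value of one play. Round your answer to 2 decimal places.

E[payout] = (11/63)·11 + (11/63)·4 + (9/63)·10 + (12/63)·0 + (10/63)·32 + (10/63)·12 = 695/63
≈ $11.03

$11.03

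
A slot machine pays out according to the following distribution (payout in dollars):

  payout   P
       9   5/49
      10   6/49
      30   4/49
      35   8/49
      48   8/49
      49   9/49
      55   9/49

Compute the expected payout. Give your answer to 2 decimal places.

E[X] = (5/49)·9 + (6/49)·10 + (4/49)·30 + (8/49)·35 + (8/49)·48 + (9/49)·49 + (9/49)·55
     = 1825/49 ≈ 37.24

$37.24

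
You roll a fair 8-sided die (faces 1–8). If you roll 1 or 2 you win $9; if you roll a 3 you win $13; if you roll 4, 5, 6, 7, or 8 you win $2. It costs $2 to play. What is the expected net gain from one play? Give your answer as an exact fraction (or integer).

E[payout] = (5/8)·2 + (1/4)·9 + (1/8)·13 = 41/8
Expected profit = 41/8 − 2 = 25/8

25/8 dollars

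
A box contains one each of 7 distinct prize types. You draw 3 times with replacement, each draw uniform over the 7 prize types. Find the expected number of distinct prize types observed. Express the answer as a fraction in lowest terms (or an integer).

Let Xⱼ=1 if type j appears at least once. P(Xⱼ=1) = 1 − ((7−1)/7)^3 = 127/343.
E[#distinct] = 7·127/343 = 127/49.

127/49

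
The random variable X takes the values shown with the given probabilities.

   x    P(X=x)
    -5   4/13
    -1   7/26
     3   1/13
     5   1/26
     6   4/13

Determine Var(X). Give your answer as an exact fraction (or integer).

E[X] = (4/13)·(-5) + (7/26)·(-1) + (1/13)·3 + (1/26)·5 + (4/13)·6 = 6/13
E[X²] = (4/13)·25 + (7/26)·1 + (1/13)·9 + (1/26)·25 + (4/13)·36 = 269/13
Var(X) = 269/13 − (6/13)² = 3461/169

3461/169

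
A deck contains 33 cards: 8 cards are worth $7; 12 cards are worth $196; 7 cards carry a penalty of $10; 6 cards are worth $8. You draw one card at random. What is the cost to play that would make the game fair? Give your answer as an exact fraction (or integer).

2386/33 dollars

E[payout] = (8/33)·7 + (12/33)·196 + (7/33)·(-10) + (6/33)·8 = 2386/33
Fair fee = E[payout] = 2386/33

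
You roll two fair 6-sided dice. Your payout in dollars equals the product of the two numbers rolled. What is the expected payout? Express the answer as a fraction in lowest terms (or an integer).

49/4 dollars

Distribution of the product of the two numbers rolled: 1 w.p. 1/36, 2 w.p. 1/18, 3 w.p. 1/18, 4 w.p. 1/12, 5 w.p. 1/18, 6 w.p. 1/9, …
E[payout] = (1/36)·1 + (1/18)·2 + (1/18)·3 + (1/12)·4 + (1/18)·5 + (1/9)·6 + (1/18)·8 + (1/36)·9 + (1/18)·10 + (1/9)·12 + (1/18)·15 + (1/36)·16 + (1/18)·18 + (1/18)·20 + (1/18)·24 + (1/36)·25 + (1/18)·30 + (1/36)·36 = 49/4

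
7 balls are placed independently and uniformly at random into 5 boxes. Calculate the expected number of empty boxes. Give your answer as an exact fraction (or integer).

16384/15625

Let Xⱼ=1 if box j is empty. P(Xⱼ=1) = ((5-1)/5)^7 = 16384/78125.
By linearity, E[#empty] = 5·16384/78125 = 16384/15625.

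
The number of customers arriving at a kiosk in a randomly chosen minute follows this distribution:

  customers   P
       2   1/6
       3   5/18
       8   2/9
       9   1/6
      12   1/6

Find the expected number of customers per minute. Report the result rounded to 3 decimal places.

6.444

E[X] = (1/6)·2 + (5/18)·3 + (2/9)·8 + (1/6)·9 + (1/6)·12
     = 58/9 ≈ 6.444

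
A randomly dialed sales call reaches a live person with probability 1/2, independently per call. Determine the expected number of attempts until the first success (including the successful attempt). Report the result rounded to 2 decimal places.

2.00

For a geometric distribution, E[trials] = 1/p = 1/(1/2) = 2.
≈ 2.00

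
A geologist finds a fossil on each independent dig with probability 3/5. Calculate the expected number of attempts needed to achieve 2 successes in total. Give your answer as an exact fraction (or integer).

By linearity (sum of 2 independent geometric waits), E[trials] = 2/p = 2/(3/5) = 10/3.

10/3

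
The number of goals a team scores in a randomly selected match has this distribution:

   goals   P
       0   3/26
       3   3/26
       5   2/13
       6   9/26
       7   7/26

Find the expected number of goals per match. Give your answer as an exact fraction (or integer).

66/13

E[X] = (3/26)·0 + (3/26)·3 + (2/13)·5 + (9/26)·6 + (7/26)·7
     = 66/13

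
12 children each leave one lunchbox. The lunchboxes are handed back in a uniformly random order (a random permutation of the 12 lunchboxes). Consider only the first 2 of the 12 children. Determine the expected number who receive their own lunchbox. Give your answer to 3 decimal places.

0.167

Let Xᵢ = 1 if person i gets their own lunchbox. For each i, P(Xᵢ=1) = 1/12.
By linearity of expectation, E[X₁+…+X_2] = 2·(1/12) = 1/6.
≈ 0.167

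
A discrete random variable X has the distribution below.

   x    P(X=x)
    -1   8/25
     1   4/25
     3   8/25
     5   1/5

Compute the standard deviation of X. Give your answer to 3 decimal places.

E[X] = 9/5, E[X²] = 209/25
Var(X) = E[X²] − (E[X])² = 209/25 − 81/25 = 128/25
SD(X) = √(128/25) ≈ 2.263

2.263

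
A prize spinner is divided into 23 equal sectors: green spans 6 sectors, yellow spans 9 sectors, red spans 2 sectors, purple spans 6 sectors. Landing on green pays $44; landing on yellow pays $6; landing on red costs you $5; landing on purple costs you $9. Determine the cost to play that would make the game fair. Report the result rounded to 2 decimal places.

E[payout] = (6/23)·44 + (9/23)·6 + (2/23)·(-5) + (6/23)·(-9) = 254/23
Fair fee = E[payout] = 254/23 ≈ $11.04

$11.04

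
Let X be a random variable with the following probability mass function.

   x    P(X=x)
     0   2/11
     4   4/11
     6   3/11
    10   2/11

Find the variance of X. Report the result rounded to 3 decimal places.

E[X] = (2/11)·0 + (4/11)·4 + (3/11)·6 + (2/11)·10 = 54/11
E[X²] = (2/11)·0 + (4/11)·16 + (3/11)·36 + (2/11)·100 = 372/11
Var(X) = 372/11 − (54/11)² = 1176/121 ≈ 9.719

9.719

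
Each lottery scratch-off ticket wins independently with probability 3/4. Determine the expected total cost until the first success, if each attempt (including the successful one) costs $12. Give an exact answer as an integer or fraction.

$16

E[#attempts] = 1/p = 4/3; E[cost] = 12·4/3 = 16.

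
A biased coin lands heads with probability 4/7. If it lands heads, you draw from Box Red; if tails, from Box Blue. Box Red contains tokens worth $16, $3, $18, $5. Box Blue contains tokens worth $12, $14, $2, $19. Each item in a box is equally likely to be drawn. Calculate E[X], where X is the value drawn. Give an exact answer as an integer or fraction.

309/28 dollars

E[X | Box Red] = (16 + 3 + 18 + 5)/4 = 21/2
E[X | Box Blue] = (12 + 14 + 2 + 19)/4 = 47/4
E[X] = (4/7)·21/2 + (3/7)·47/4 = 309/28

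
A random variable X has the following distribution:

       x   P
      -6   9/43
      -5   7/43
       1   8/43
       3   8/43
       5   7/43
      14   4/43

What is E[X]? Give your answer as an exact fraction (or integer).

34/43

E[X] = (9/43)·(-6) + (7/43)·(-5) + (8/43)·1 + (8/43)·3 + (7/43)·5 + (4/43)·14
     = 34/43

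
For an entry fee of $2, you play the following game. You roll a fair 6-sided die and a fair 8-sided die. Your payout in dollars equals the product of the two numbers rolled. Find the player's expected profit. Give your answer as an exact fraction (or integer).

Distribution of the product of the two numbers rolled: 1 w.p. 1/48, 2 w.p. 1/24, 3 w.p. 1/24, 4 w.p. 1/16, 5 w.p. 1/24, 6 w.p. 1/12, …
E[payout] = (1/48)·1 + (1/24)·2 + (1/24)·3 + (1/16)·4 + (1/24)·5 + (1/12)·6 + (1/48)·7 + (1/16)·8 + (1/48)·9 + (1/24)·10 + (1/12)·12 + (1/48)·14 + (1/24)·15 + (1/24)·16 + (1/24)·18 + (1/24)·20 + (1/48)·21 + (1/16)·24 + (1/48)·25 + (1/48)·28 + (1/24)·30 + (1/48)·32 + (1/48)·35 + (1/48)·36 + (1/48)·40 + (1/48)·42 + (1/48)·48 = 63/4
Expected profit = 63/4 − 2 = 55/4

55/4 dollars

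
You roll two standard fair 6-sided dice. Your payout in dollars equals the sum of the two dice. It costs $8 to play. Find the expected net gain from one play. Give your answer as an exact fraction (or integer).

Distribution of the sum of the two dice: 2 w.p. 1/36, 3 w.p. 1/18, 4 w.p. 1/12, 5 w.p. 1/9, 6 w.p. 5/36, 7 w.p. 1/6, …
E[payout] = (1/36)·2 + (1/18)·3 + (1/12)·4 + (1/9)·5 + (5/36)·6 + (1/6)·7 + (5/36)·8 + (1/9)·9 + (1/12)·10 + (1/18)·11 + (1/36)·12 = 7
Expected profit = 7 − 8 = -1

-$1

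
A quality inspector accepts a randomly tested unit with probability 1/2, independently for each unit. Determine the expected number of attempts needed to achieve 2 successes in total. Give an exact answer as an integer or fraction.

4

By linearity (sum of 2 independent geometric waits), E[trials] = 2/p = 2/(1/2) = 4.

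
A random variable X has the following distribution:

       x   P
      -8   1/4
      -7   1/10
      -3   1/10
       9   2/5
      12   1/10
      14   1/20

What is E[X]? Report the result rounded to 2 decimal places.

E[X] = (1/4)·(-8) + (1/10)·(-7) + (1/10)·(-3) + (2/5)·9 + (1/10)·12 + (1/20)·14
     = 5/2 ≈ 2.50

2.50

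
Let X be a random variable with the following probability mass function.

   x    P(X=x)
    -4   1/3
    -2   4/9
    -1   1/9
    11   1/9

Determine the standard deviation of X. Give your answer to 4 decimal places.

4.4082

E[X] = -10/9, E[X²] = 62/3
Var(X) = E[X²] − (E[X])² = 62/3 − 100/81 = 1574/81
SD(X) = √(1574/81) ≈ 4.4082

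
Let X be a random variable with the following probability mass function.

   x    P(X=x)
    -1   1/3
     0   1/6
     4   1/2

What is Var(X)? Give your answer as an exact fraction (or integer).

50/9

E[X] = (1/3)·(-1) + (1/6)·0 + (1/2)·4 = 5/3
E[X²] = (1/3)·1 + (1/6)·0 + (1/2)·16 = 25/3
Var(X) = 25/3 − (5/3)² = 50/9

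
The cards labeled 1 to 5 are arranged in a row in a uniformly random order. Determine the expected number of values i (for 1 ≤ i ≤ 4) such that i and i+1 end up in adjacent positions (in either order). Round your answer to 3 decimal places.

For each i ∈ {1,…,4}, let Xᵢ = 1 if i and i+1 are adjacent. P(Xᵢ=1) = 2·(5−1)!/5! = 2/5.
By linearity, E[ΣXᵢ] = (4)·(2/5) = 8/5.
≈ 1.600

1.600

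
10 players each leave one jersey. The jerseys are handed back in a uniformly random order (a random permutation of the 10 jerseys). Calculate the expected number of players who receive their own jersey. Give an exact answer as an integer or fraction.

1

Let Xᵢ = 1 if person i gets their own jersey. For each i, P(Xᵢ=1) = 1/10.
By linearity of expectation, E[X₁+…+X_10] = 10·(1/10) = 1.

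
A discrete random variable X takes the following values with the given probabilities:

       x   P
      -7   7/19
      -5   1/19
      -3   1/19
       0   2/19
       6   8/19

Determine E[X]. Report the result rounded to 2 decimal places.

E[X] = (7/19)·(-7) + (1/19)·(-5) + (1/19)·(-3) + (2/19)·0 + (8/19)·6
     = -9/19 ≈ -0.47

-0.47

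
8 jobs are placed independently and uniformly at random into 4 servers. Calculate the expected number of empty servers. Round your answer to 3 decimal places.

Let Xⱼ=1 if server j is empty. P(Xⱼ=1) = ((4-1)/4)^8 = 6561/65536.
By linearity, E[#empty] = 4·6561/65536 = 6561/16384.
≈ 0.400

0.400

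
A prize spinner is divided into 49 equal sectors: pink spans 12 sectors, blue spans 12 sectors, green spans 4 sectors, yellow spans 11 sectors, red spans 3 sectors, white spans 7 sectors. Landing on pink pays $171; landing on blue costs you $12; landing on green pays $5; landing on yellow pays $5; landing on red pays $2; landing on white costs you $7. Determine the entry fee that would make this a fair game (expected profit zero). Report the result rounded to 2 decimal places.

E[payout] = (12/49)·171 + (12/49)·(-12) + (4/49)·5 + (11/49)·5 + (3/49)·2 + (7/49)·(-7) = 1940/49
Fair fee = E[payout] = 1940/49 ≈ $39.59

$39.59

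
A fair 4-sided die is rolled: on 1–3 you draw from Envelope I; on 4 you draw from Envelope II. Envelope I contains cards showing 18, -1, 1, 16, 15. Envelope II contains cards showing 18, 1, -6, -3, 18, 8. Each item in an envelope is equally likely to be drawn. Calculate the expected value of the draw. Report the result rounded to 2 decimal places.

8.85

E[X | Envelope I] = (18 − 1 + 1 + 16 + 15)/5 = 49/5
E[X | Envelope II] = (18 + 1 − 6 − 3 + 18 + 8)/6 = 6
E[X] = (3/4)·49/5 + (1/4)·6 = 177/20 ≈ 8.85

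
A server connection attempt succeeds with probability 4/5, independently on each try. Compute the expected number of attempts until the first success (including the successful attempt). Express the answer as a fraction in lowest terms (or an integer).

5/4

For a geometric distribution, E[trials] = 1/p = 1/(4/5) = 5/4.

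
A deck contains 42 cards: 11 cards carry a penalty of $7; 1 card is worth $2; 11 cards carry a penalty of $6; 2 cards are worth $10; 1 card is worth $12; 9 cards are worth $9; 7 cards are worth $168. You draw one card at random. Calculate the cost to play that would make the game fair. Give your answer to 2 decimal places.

E[payout] = (11/42)·(-7) + (1/42)·2 + (11/42)·(-6) + (2/42)·10 + (1/42)·12 + (9/42)·9 + (7/42)·168 = 82/3
Fair fee = E[payout] = 82/3 ≈ $27.33

$27.33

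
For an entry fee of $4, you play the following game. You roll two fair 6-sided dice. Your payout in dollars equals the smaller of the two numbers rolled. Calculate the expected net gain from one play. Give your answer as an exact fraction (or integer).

Distribution of the smaller of the two numbers rolled: 1 w.p. 11/36, 2 w.p. 1/4, 3 w.p. 7/36, 4 w.p. 5/36, 5 w.p. 1/12, 6 w.p. 1/36
E[payout] = (11/36)·1 + (1/4)·2 + (7/36)·3 + (5/36)·4 + (1/12)·5 + (1/36)·6 = 91/36
Expected profit = 91/36 − 4 = -53/36

-53/36 dollars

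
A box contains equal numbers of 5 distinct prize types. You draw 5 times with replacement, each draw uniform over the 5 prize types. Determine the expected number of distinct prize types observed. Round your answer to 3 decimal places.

Let Xⱼ=1 if type j appears at least once. P(Xⱼ=1) = 1 − ((5−1)/5)^5 = 2101/3125.
E[#distinct] = 5·2101/3125 = 2101/625.
≈ 3.362

3.362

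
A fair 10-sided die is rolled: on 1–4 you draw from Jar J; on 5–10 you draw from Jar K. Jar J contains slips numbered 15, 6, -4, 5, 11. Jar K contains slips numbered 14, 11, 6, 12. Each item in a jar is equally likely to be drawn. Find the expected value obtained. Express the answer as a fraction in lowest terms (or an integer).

909/100

E[X | Jar J] = (15 + 6 − 4 + 5 + 11)/5 = 33/5
E[X | Jar K] = (14 + 11 + 6 + 12)/4 = 43/4
E[X] = (2/5)·33/5 + (3/5)·43/4 = 909/100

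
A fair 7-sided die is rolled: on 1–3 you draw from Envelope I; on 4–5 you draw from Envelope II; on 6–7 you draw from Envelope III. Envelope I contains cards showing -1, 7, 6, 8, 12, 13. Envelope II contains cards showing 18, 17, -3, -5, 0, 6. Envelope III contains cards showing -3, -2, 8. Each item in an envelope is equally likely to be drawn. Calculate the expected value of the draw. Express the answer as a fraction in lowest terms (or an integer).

71/14

E[X | Envelope I] = (-1 + 7 + 6 + 8 + 12 + 13)/6 = 15/2
E[X | Envelope II] = (18 + 17 − 3 − 5 + 0 + 6)/6 = 11/2
E[X | Envelope III] = (-3 − 2 + 8)/3 = 1
E[X] = (3/7)·15/2 + (2/7)·11/2 + (2/7)·1 = 71/14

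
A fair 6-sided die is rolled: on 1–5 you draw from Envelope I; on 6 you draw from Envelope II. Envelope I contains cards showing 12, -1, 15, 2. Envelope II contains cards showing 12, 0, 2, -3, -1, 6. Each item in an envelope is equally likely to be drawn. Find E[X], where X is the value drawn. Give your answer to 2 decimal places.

6.28

E[X | Envelope I] = (12 − 1 + 15 + 2)/4 = 7
E[X | Envelope II] = (12 + 0 + 2 − 3 − 1 + 6)/6 = 8/3
E[X] = (5/6)·7 + (1/6)·8/3 = 113/18 ≈ 6.28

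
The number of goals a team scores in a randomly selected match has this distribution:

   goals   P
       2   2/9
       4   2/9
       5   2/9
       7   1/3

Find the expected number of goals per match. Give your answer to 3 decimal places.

E[X] = (2/9)·2 + (2/9)·4 + (2/9)·5 + (1/3)·7
     = 43/9 ≈ 4.778

4.778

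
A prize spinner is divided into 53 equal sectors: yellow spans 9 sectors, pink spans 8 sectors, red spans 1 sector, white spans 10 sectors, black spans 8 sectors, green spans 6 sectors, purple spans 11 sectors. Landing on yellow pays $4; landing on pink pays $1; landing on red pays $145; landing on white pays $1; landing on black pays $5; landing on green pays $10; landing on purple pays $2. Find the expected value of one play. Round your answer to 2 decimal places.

E[payout] = (9/53)·4 + (8/53)·1 + (1/53)·145 + (10/53)·1 + (8/53)·5 + (6/53)·10 + (11/53)·2 = 321/53
≈ $6.06

$6.06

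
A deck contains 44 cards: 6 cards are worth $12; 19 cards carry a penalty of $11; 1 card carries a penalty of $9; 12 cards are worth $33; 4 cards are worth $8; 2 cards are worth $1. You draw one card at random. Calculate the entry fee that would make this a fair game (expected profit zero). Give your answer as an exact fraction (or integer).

E[payout] = (6/44)·12 + (19/44)·(-11) + (1/44)·(-9) + (12/44)·33 + (4/44)·8 + (2/44)·1 = 71/11
Fair fee = E[payout] = 71/11

71/11 dollars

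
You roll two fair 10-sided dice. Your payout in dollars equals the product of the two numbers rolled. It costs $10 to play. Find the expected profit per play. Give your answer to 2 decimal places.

$20.25

Distribution of the product of the two numbers rolled: 1 w.p. 1/100, 2 w.p. 1/50, 3 w.p. 1/50, 4 w.p. 3/100, 5 w.p. 1/50, 6 w.p. 1/25, …
E[payout] = (1/100)·1 + (1/50)·2 + (1/50)·3 + (3/100)·4 + (1/50)·5 + (1/25)·6 + (1/50)·7 + (1/25)·8 + (3/100)·9 + (1/25)·10 + (1/25)·12 + (1/50)·14 + (1/50)·15 + (3/100)·16 + (1/25)·18 + (1/25)·20 + (1/50)·21 + (1/25)·24 + (1/100)·25 + (1/50)·27 + (1/50)·28 + (1/25)·30 + (1/50)·32 + (1/50)·35 + (3/100)·36 + (1/25)·40 + (1/50)·42 + (1/50)·45 + (1/50)·48 + (1/100)·49 + (1/50)·50 + (1/50)·54 + (1/50)·56 + (1/50)·60 + (1/50)·63 + (1/100)·64 + (1/50)·70 + (1/50)·72 + (1/50)·80 + (1/100)·81 + (1/50)·90 + (1/100)·100 = 121/4
Expected profit = 121/4 − 10 = 81/4 ≈ $20.25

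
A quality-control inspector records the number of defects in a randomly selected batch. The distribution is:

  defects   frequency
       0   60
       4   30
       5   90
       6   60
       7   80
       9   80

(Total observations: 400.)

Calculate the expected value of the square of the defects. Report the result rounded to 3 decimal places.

Total = 400, so P(defects=0) = 60/400, etc.
E[X²] = (3/20)·0 + (3/40)·16 + (9/40)·25 + (3/20)·36 + (1/5)·49 + (1/5)·81
     = 1529/40 ≈ 38.225

38.225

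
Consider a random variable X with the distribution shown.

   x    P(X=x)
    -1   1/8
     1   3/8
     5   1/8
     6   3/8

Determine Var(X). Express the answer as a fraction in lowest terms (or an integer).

E[X] = (1/8)·(-1) + (3/8)·1 + (1/8)·5 + (3/8)·6 = 25/8
E[X²] = (1/8)·1 + (3/8)·1 + (1/8)·25 + (3/8)·36 = 137/8
Var(X) = 137/8 − (25/8)² = 471/64

471/64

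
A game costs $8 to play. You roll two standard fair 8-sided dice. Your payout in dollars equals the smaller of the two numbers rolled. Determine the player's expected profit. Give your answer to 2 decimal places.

-$4.81

Distribution of the smaller of the two numbers rolled: 1 w.p. 15/64, 2 w.p. 13/64, 3 w.p. 11/64, 4 w.p. 9/64, 5 w.p. 7/64, 6 w.p. 5/64, …
E[payout] = (15/64)·1 + (13/64)·2 + (11/64)·3 + (9/64)·4 + (7/64)·5 + (5/64)·6 + (3/64)·7 + (1/64)·8 = 51/16
Expected profit = 51/16 − 8 = -77/16 ≈ -$4.81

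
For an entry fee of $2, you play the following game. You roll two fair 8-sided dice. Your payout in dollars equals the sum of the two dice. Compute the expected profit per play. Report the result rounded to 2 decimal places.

Distribution of the sum of the two dice: 2 w.p. 1/64, 3 w.p. 1/32, 4 w.p. 3/64, 5 w.p. 1/16, 6 w.p. 5/64, 7 w.p. 3/32, …
E[payout] = (1/64)·2 + (1/32)·3 + (3/64)·4 + (1/16)·5 + (5/64)·6 + (3/32)·7 + (7/64)·8 + (1/8)·9 + (7/64)·10 + (3/32)·11 + (5/64)·12 + (1/16)·13 + (3/64)·14 + (1/32)·15 + (1/64)·16 = 9
Expected profit = 9 − 2 = 7 ≈ $7.00

$7.00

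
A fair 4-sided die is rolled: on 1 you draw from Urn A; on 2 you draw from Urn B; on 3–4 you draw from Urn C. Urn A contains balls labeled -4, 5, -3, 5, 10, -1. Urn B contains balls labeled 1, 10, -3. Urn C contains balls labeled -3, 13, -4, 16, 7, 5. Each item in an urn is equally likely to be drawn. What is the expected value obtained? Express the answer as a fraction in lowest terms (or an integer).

4

E[X | Urn A] = (-4 + 5 − 3 + 5 + 10 − 1)/6 = 2
E[X | Urn B] = (1 + 10 − 3)/3 = 8/3
E[X | Urn C] = (-3 + 13 − 4 + 16 + 7 + 5)/6 = 17/3
E[X] = (1/4)·2 + (1/4)·8/3 + (1/2)·17/3 = 4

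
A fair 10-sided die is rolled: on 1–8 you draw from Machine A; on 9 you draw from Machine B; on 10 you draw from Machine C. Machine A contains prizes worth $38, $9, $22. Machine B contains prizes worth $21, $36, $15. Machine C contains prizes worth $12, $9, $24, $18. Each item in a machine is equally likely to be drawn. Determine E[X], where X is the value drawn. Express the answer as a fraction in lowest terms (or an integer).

E[X | Machine A] = (38 + 9 + 22)/3 = 23
E[X | Machine B] = (21 + 36 + 15)/3 = 24
E[X | Machine C] = (12 + 9 + 24 + 18)/4 = 63/4
E[X] = (4/5)·23 + (1/10)·24 + (1/10)·63/4 = 179/8

179/8 dollars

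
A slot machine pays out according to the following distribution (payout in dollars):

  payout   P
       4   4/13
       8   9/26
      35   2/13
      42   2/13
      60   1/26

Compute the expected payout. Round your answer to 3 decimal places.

$18.154

E[X] = (4/13)·4 + (9/26)·8 + (2/13)·35 + (2/13)·42 + (1/26)·60
     = 236/13 ≈ 18.154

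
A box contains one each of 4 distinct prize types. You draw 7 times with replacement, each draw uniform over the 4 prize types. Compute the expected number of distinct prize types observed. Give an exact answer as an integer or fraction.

Let Xⱼ=1 if type j appears at least once. P(Xⱼ=1) = 1 − ((4−1)/4)^7 = 14197/16384.
E[#distinct] = 4·14197/16384 = 14197/4096.

14197/4096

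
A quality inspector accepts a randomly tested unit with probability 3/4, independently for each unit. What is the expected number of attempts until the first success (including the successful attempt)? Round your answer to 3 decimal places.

1.333

For a geometric distribution, E[trials] = 1/p = 1/(3/4) = 4/3.
≈ 1.333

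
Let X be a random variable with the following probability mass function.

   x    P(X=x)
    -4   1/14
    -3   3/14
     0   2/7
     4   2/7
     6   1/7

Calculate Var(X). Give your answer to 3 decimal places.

E[X] = (1/14)·(-4) + (3/14)·(-3) + (2/7)·0 + (2/7)·4 + (1/7)·6 = 15/14
E[X²] = (1/14)·16 + (3/14)·9 + (2/7)·0 + (2/7)·16 + (1/7)·36 = 179/14
Var(X) = 179/14 − (15/14)² = 2281/196 ≈ 11.638

11.638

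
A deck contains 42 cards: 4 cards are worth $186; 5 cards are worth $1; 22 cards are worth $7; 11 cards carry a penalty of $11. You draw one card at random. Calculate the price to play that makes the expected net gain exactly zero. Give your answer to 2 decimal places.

E[payout] = (4/42)·186 + (5/42)·1 + (22/42)·7 + (11/42)·(-11) = 391/21
Fair fee = E[payout] = 391/21 ≈ $18.62

$18.62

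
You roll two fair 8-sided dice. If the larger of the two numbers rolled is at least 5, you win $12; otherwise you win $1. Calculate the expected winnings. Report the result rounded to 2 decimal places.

E[payout] = (1/4)·1 + (3/4)·12 = 37/4
≈ $9.25

$9.25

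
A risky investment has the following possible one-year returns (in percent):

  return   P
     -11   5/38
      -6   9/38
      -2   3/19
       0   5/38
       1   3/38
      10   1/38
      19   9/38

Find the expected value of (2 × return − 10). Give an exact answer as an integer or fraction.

-127/19

E[2x-10] = (5/38)·(-32) + (9/38)·(-22) + (3/19)·(-14) + (5/38)·(-10) + (3/38)·(-8) + (1/38)·10 + (9/38)·28
     = -127/19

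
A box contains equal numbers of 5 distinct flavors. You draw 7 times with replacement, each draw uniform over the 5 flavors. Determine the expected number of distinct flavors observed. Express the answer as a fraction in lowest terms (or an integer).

Let Xⱼ=1 if type j appears at least once. P(Xⱼ=1) = 1 − ((5−1)/5)^7 = 61741/78125.
E[#distinct] = 5·61741/78125 = 61741/15625.

61741/15625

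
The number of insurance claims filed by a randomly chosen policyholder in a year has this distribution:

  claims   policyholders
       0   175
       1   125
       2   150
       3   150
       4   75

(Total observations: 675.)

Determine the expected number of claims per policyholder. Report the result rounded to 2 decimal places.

Total = 675, so P(claims=0) = 175/675, etc.
E[X] = (7/27)·0 + (5/27)·1 + (2/9)·2 + (2/9)·3 + (1/9)·4
     = 47/27 ≈ 1.74

1.74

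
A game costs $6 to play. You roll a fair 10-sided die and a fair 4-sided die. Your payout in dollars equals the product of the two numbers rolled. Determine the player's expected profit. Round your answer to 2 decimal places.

$7.75

Distribution of the product of the two numbers rolled: 1 w.p. 1/40, 2 w.p. 1/20, 3 w.p. 1/20, 4 w.p. 3/40, 5 w.p. 1/40, 6 w.p. 3/40, …
E[payout] = (1/40)·1 + (1/20)·2 + (1/20)·3 + (3/40)·4 + (1/40)·5 + (3/40)·6 + (1/40)·7 + (3/40)·8 + (1/20)·9 + (1/20)·10 + (3/40)·12 + (1/40)·14 + (1/40)·15 + (1/20)·16 + (1/20)·18 + (1/20)·20 + (1/40)·21 + (1/20)·24 + (1/40)·27 + (1/40)·28 + (1/40)·30 + (1/40)·32 + (1/40)·36 + (1/40)·40 = 55/4
Expected profit = 55/4 − 6 = 31/4 ≈ $7.75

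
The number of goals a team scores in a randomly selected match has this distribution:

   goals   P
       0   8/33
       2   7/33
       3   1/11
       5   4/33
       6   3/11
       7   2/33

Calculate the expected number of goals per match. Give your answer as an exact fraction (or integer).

E[X] = (8/33)·0 + (7/33)·2 + (1/11)·3 + (4/33)·5 + (3/11)·6 + (2/33)·7
     = 37/11

37/11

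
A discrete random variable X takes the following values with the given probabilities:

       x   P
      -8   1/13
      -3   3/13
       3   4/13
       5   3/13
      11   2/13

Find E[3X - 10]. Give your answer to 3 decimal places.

E[3x-10] = (1/13)·(-34) + (3/13)·(-19) + (4/13)·(-1) + (3/13)·5 + (2/13)·23
     = -34/13 ≈ -2.615

-2.615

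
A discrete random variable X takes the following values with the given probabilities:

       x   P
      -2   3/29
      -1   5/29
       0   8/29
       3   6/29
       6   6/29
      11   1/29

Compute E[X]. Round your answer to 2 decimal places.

1.86

E[X] = (3/29)·(-2) + (5/29)·(-1) + (8/29)·0 + (6/29)·3 + (6/29)·6 + (1/29)·11
     = 54/29 ≈ 1.86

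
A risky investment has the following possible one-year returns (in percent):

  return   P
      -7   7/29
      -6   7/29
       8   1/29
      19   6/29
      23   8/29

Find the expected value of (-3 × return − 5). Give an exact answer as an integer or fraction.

E[-3x-5] = (7/29)·16 + (7/29)·13 + (1/29)·(-29) + (6/29)·(-62) + (8/29)·(-74)
     = -790/29

-790/29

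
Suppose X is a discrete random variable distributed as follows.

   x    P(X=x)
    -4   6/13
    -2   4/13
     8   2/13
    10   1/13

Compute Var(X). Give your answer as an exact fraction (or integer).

4384/169

E[X] = (6/13)·(-4) + (4/13)·(-2) + (2/13)·8 + (1/13)·10 = -6/13
E[X²] = (6/13)·16 + (4/13)·4 + (2/13)·64 + (1/13)·100 = 340/13
Var(X) = 340/13 − (-6/13)² = 4384/169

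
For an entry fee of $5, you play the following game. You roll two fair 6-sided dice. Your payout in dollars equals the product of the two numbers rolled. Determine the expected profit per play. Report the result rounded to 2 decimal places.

Distribution of the product of the two numbers rolled: 1 w.p. 1/36, 2 w.p. 1/18, 3 w.p. 1/18, 4 w.p. 1/12, 5 w.p. 1/18, 6 w.p. 1/9, …
E[payout] = (1/36)·1 + (1/18)·2 + (1/18)·3 + (1/12)·4 + (1/18)·5 + (1/9)·6 + (1/18)·8 + (1/36)·9 + (1/18)·10 + (1/9)·12 + (1/18)·15 + (1/36)·16 + (1/18)·18 + (1/18)·20 + (1/18)·24 + (1/36)·25 + (1/18)·30 + (1/36)·36 = 49/4
Expected profit = 49/4 − 5 = 29/4 ≈ $7.25

$7.25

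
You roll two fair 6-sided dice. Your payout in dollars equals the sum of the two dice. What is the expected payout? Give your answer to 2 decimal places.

Distribution of the sum of the two dice: 2 w.p. 1/36, 3 w.p. 1/18, 4 w.p. 1/12, 5 w.p. 1/9, 6 w.p. 5/36, 7 w.p. 1/6, …
E[payout] = (1/36)·2 + (1/18)·3 + (1/12)·4 + (1/9)·5 + (5/36)·6 + (1/6)·7 + (5/36)·8 + (1/9)·9 + (1/12)·10 + (1/18)·11 + (1/36)·12 = 7
≈ $7.00

$7.00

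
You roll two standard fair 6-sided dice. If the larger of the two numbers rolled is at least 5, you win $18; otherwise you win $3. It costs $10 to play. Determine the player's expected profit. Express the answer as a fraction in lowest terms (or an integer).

E[payout] = (4/9)·3 + (5/9)·18 = 34/3
Expected profit = 34/3 − 10 = 4/3

4/3 dollars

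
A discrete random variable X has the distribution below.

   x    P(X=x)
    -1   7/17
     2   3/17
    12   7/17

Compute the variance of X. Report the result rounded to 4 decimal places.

E[X] = (7/17)·(-1) + (3/17)·2 + (7/17)·12 = 83/17
E[X²] = (7/17)·1 + (3/17)·4 + (7/17)·144 = 1027/17
Var(X) = 1027/17 − (83/17)² = 10570/289 ≈ 36.5744

36.5744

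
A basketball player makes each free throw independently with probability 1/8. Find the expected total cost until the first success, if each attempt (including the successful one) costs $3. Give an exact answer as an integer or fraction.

E[#attempts] = 1/p = 8; E[cost] = 3·8 = 24.

$24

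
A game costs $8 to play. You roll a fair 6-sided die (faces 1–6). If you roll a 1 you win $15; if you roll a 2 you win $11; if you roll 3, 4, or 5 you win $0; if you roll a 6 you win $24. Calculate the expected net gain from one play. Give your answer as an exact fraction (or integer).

E[payout] = (1/2)·0 + (1/6)·11 + (1/6)·15 + (1/6)·24 = 25/3
Expected profit = 25/3 − 8 = 1/3

1/3 dollars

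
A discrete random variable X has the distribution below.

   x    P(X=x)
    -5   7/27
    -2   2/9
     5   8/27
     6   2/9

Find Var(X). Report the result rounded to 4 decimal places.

21.6241

E[X] = (7/27)·(-5) + (2/9)·(-2) + (8/27)·5 + (2/9)·6 = 29/27
E[X²] = (7/27)·25 + (2/9)·4 + (8/27)·25 + (2/9)·36 = 205/9
Var(X) = 205/9 − (29/27)² = 15764/729 ≈ 21.6241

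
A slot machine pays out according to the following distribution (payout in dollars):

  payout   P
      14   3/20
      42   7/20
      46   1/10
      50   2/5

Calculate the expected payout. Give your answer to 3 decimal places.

$41.400

E[X] = (3/20)·14 + (7/20)·42 + (1/10)·46 + (2/5)·50
     = 207/5 ≈ 41.400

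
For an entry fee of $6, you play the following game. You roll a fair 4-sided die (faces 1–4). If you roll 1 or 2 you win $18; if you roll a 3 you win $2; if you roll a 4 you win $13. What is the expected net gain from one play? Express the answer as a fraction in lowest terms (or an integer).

27/4 dollars

E[payout] = (1/4)·2 + (1/4)·13 + (1/2)·18 = 51/4
Expected profit = 51/4 − 6 = 27/4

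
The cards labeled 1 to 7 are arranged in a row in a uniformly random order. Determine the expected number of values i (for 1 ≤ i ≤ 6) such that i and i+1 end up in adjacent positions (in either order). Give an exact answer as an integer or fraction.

12/7

For each i ∈ {1,…,6}, let Xᵢ = 1 if i and i+1 are adjacent. P(Xᵢ=1) = 2·(7−1)!/7! = 2/7.
By linearity, E[ΣXᵢ] = (6)·(2/7) = 12/7.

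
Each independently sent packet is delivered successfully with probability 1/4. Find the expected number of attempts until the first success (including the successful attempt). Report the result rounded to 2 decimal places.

4.00

For a geometric distribution, E[trials] = 1/p = 1/(1/4) = 4.
≈ 4.00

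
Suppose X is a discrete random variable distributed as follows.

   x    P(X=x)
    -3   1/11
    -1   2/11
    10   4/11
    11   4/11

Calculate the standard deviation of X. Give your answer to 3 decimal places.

E[X] = 79/11, E[X²] = 895/11
Var(X) = E[X²] − (E[X])² = 895/11 − 6241/121 = 3604/121
SD(X) = √(3604/121) ≈ 5.458

5.458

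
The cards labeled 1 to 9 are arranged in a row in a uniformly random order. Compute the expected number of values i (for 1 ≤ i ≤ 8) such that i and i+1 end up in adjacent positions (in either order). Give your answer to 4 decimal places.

1.7778

For each i ∈ {1,…,8}, let Xᵢ = 1 if i and i+1 are adjacent. P(Xᵢ=1) = 2·(9−1)!/9! = 2/9.
By linearity, E[ΣXᵢ] = (8)·(2/9) = 16/9.
≈ 1.7778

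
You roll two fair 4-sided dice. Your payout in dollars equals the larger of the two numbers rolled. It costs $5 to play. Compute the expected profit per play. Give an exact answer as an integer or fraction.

-15/8 dollars

Distribution of the larger of the two numbers rolled: 1 w.p. 1/16, 2 w.p. 3/16, 3 w.p. 5/16, 4 w.p. 7/16
E[payout] = (1/16)·1 + (3/16)·2 + (5/16)·3 + (7/16)·4 = 25/8
Expected profit = 25/8 − 5 = -15/8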